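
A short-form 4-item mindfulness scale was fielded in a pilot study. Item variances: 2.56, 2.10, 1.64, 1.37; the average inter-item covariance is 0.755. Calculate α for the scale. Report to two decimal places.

α = 0.72

ΣVar(i) = 2.56 + 2.10 + 1.64 + 1.37 = 7.67
Sum of the 6 distinct covariances = 6 × 0.755 = 4.530
σ²_total = ΣVar(i) + 2·Σcov = 7.67 + 2 × 4.530 = 16.730
α = (4/3)·(1 − 7.67/16.730) = 0.72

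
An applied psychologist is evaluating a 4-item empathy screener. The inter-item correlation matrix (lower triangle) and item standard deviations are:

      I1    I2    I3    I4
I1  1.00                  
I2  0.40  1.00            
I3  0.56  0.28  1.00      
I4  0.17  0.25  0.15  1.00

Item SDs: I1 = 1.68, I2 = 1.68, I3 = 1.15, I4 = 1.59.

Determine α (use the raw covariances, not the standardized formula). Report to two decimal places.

Σσ²ᵢ = 1.68² + 1.68² + 1.15² + 1.59² = 9.4954
Covariances σ_ij = r_ij · s_i · s_j:
  σ(I1,I2) = 0.40 × 1.68 × 1.68 = 1.1290
  σ(I1,I3) = 0.56 × 1.68 × 1.15 = 1.0819
  σ(I1,I4) = 0.17 × 1.68 × 1.59 = 0.4541
  σ(I2,I3) = 0.28 × 1.68 × 1.15 = 0.5410
  σ(I2,I4) = 0.25 × 1.68 × 1.59 = 0.6678
  σ(I3,I4) = 0.15 × 1.15 × 1.59 = 0.2743
σ²_T = Σσ²ᵢ + 2·Σσ_ij = 9.4954 + 2 × 4.1481 = 17.7916
α = (4/3)·(1 − 9.4954/17.7916) = 0.62

α = 0.62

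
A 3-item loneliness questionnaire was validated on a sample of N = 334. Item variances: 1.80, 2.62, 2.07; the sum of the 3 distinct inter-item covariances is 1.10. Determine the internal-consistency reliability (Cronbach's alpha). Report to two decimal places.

Σσ²ᵢ = 1.80 + 2.62 + 2.07 = 6.49
Sum of distinct covariances = 1.10
σ²_T = Σσ²ᵢ + 2·Σcov = 6.49 + 2 × 1.10 = 8.69
α = (3/2)·(1 − 6.49/8.69) = 0.38

α = 0.38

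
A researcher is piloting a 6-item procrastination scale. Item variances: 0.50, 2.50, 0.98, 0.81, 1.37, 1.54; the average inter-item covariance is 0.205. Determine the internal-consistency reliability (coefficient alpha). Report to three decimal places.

α = 0.533

Σσᵢ² = 0.50 + 2.50 + 0.98 + 0.81 + 1.37 + 1.54 = 7.70
Sum of the 15 distinct covariances = 15 × 0.205 = 3.075
σ²_T = Σσᵢ² + 2·Σcov = 7.70 + 2 × 3.075 = 13.850
α = (6/5)·(1 − 7.70/13.850) = 0.533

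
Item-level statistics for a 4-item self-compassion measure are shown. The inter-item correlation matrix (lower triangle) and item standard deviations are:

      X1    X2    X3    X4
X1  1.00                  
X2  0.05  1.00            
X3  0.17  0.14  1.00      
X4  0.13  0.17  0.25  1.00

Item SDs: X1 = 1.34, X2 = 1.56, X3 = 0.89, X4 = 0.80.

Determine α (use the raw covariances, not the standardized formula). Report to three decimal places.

α = 0.356

Σσ²ᵢ = 1.34² + 1.56² + 0.89² + 0.80² = 5.6613
Covariances σ_ij = r_ij · s_i · s_j:
  σ(X1,X2) = 0.05 × 1.34 × 1.56 = 0.1045
  σ(X1,X3) = 0.17 × 1.34 × 0.89 = 0.2027
  σ(X1,X4) = 0.13 × 1.34 × 0.80 = 0.1394
  σ(X2,X3) = 0.14 × 1.56 × 0.89 = 0.1944
  σ(X2,X4) = 0.17 × 1.56 × 0.80 = 0.2122
  σ(X3,X4) = 0.25 × 0.89 × 0.80 = 0.1780
σ²_T = Σσ²ᵢ + 2·Σσ_ij = 5.6613 + 2 × 1.0312 = 7.7237
α = (4/3)·(1 − 5.6613/7.7237) = 0.356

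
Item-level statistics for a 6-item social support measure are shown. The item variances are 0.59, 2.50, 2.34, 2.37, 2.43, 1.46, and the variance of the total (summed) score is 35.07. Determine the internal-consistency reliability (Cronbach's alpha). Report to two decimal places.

α = 0.80

Σσ²ᵢ = 0.59 + 2.50 + 2.34 + 2.37 + 2.43 + 1.46 = 11.69
α = (k/(k−1))·(1 − Σσ²ᵢ/total variance) = (6/5)·(1 − 11.69/35.07) = 0.80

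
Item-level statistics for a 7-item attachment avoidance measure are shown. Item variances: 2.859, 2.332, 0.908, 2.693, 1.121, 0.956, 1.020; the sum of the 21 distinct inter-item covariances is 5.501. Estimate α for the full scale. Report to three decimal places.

Σσ²ᵢ = 2.859 + 2.332 + 0.908 + 2.693 + 1.121 + 0.956 + 1.020 = 11.889
Sum of distinct covariances = 5.501
σ²_T = Σσ²ᵢ + 2·Σcov = 11.889 + 2 × 5.501 = 22.891
α = (7/6)·(1 − 11.889/22.891) = 0.561

α = 0.561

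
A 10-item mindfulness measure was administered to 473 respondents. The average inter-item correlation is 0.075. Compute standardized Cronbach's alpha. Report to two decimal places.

α = 0.45

Standardized α = k·r̄ / (1 + (k−1)·r̄) = 10 × 0.075 / (1 + 9 × 0.075)
  = 0.7500 / 1.6750 = 0.45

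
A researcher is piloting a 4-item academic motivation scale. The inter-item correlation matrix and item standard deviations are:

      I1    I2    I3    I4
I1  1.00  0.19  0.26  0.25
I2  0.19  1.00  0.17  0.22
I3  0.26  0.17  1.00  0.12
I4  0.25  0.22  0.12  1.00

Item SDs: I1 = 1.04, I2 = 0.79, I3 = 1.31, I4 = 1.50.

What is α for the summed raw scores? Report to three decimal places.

α = 0.476

Σσ²ᵢ = 1.04² + 0.79² + 1.31² + 1.50² = 5.6718
Covariances σ_ij = r_ij · s_i · s_j:
  σ(I1,I2) = 0.19 × 1.04 × 0.79 = 0.1561
  σ(I1,I3) = 0.26 × 1.04 × 1.31 = 0.3542
  σ(I1,I4) = 0.25 × 1.04 × 1.50 = 0.3900
  σ(I2,I3) = 0.17 × 0.79 × 1.31 = 0.1759
  σ(I2,I4) = 0.22 × 0.79 × 1.50 = 0.2607
  σ(I3,I4) = 0.12 × 1.31 × 1.50 = 0.2358
σ²_T = Σσ²ᵢ + 2·Σσ_ij = 5.6718 + 2 × 1.5727 = 8.8172
α = (4/3)·(1 − 5.6718/8.8172) = 0.476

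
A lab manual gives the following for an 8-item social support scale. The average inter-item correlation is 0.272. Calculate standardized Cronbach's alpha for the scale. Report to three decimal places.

standardized Cronbach's alpha = 0.749

Standardized α = k·r̄ / (1 + (k−1)·r̄) = 8 × 0.272 / (1 + 7 × 0.272)
  = 2.1760 / 2.9040 = 0.749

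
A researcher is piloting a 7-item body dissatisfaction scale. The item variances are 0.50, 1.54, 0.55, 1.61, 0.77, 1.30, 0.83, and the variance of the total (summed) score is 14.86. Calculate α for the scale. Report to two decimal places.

α = 0.61

ΣVar(i) = 0.50 + 1.54 + 0.55 + 1.61 + 0.77 + 1.30 + 0.83 = 7.10
α = (k/(k−1))·(1 − ΣVar(i)/Var(T)) = (7/6)·(1 − 7.10/14.86) = 0.61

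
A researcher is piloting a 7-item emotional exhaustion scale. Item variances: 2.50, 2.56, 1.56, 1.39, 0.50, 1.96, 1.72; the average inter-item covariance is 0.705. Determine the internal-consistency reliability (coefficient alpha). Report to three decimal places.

sum of item variances = 2.50 + 2.56 + 1.56 + 1.39 + 0.50 + 1.96 + 1.72 = 12.19
Sum of the 21 distinct covariances = 21 × 0.705 = 14.805
total variance = sum of item variances + 2·Σcov = 12.19 + 2 × 14.805 = 41.800
α = (7/6)·(1 − 12.19/41.800) = 0.826

α = 0.826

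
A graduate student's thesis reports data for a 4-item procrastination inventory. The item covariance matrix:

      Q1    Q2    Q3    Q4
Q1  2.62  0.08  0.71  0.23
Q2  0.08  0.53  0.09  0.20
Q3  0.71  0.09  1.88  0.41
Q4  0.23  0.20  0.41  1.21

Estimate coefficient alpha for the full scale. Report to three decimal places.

α = 0.474

Σσᵢ² = 2.62 + 0.53 + 1.88 + 1.21 = 6.24
Σ_{i<j} σ_ij = 1.72
Var(T) = 6.24 + 2 × 1.72 = 9.68
α = (k/(k−1))·(1 − Σσᵢ²/Var(T)) = (4/3)·(1 − 6.24/9.68) = 0.474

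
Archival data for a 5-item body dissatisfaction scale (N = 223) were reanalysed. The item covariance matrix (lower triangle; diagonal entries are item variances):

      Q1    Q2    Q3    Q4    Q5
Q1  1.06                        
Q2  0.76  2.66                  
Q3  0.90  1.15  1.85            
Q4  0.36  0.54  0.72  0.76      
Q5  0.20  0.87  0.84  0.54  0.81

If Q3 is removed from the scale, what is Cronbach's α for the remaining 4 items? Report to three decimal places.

Cronbach's α = 0.737

Remaining items: Q1, Q2, Q4, Q5 (k = 4).
Σσᵢ² = 1.06 + 2.66 + 0.76 + 0.81 = 5.29
Var(T) = 5.29 + 2 × 3.27 = 11.83
α (item deleted) = (4/3)·(1 − 5.29/11.83) = 0.737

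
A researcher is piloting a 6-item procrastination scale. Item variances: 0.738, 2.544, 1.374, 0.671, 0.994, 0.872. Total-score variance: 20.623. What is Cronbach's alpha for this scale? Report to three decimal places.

α = 0.781

ΣVar(i) = 0.738 + 2.544 + 1.374 + 0.671 + 0.994 + 0.872 = 7.193
α = (k/(k−1))·(1 − ΣVar(i)/σ²_total) = (6/5)·(1 − 7.193/20.623) = 0.781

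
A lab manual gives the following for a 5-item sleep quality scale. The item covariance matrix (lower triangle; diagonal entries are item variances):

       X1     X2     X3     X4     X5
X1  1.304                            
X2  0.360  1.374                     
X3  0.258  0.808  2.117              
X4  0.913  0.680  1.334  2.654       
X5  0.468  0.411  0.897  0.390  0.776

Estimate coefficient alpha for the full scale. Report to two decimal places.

Σσ²ᵢ = 1.304 + 1.374 + 2.117 + 2.654 + 0.776 = 8.225
Σ_{i<j} σ_ij = 6.519
Var(T) = 8.225 + 2 × 6.519 = 21.263
α = (k/(k−1))·(1 − Σσ²ᵢ/Var(T)) = (5/4)·(1 − 8.225/21.263) = 0.77

α = 0.77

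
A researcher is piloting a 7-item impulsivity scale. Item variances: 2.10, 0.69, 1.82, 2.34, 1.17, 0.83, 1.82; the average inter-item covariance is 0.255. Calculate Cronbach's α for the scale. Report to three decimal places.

Cronbach's α = 0.582

sum of item variances = 2.10 + 0.69 + 1.82 + 2.34 + 1.17 + 0.83 + 1.82 = 10.77
Sum of the 21 distinct covariances = 21 × 0.255 = 5.355
total variance = sum of item variances + 2·Σcov = 10.77 + 2 × 5.355 = 21.480
α = (7/6)·(1 − 10.77/21.480) = 0.582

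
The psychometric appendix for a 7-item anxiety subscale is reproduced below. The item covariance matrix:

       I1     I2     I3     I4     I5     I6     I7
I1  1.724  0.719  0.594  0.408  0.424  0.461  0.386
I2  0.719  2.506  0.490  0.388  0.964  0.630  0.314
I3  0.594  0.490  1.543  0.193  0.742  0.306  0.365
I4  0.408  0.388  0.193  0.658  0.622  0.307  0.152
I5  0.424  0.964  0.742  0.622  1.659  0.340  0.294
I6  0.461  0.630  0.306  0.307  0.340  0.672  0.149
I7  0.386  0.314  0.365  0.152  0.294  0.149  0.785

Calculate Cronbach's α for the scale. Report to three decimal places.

ΣVar(i) = 1.724 + 2.506 + 1.543 + 0.658 + 1.659 + 0.672 + 0.785 = 9.547
Σ_{i<j} σ_ij = 9.248
Var(T) = 9.547 + 2 × 9.248 = 28.043
α = (k/(k−1))·(1 − ΣVar(i)/Var(T)) = (7/6)·(1 − 9.547/28.043) = 0.769

α = 0.769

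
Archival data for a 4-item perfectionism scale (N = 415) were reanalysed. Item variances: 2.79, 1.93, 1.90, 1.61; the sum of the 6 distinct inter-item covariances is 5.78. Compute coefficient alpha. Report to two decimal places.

Σσ²ᵢ = 2.79 + 1.93 + 1.90 + 1.61 = 8.23
Sum of distinct covariances = 5.78
σ²_total = Σσ²ᵢ + 2·Σcov = 8.23 + 2 × 5.78 = 19.79
α = (4/3)·(1 − 8.23/19.79) = 0.78

α = 0.78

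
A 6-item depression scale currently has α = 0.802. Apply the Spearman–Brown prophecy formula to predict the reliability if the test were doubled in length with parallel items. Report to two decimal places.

predicted reliability = 0.89

Length factor m = 2
α' = m·α / (1 + (m−1)·α)
   = 2 × 0.802 / (1 + (2 − 1) × 0.802)
   = 1.6040 / 1.8020 = 0.89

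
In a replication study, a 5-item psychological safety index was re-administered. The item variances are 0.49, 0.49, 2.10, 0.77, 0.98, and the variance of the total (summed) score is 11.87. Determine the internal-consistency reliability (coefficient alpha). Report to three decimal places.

ΣVar(i) = 0.49 + 0.49 + 2.10 + 0.77 + 0.98 = 4.83
α = (k/(k−1))·(1 − ΣVar(i)/σ²_T) = (5/4)·(1 − 4.83/11.87) = 0.741

α = 0.741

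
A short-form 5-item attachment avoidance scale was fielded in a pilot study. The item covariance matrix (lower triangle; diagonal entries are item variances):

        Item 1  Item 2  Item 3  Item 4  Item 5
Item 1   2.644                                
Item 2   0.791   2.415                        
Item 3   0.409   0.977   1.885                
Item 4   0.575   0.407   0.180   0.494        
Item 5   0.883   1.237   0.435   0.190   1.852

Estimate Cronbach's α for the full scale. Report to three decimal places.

α = 0.709

sum of item variances = 2.644 + 2.415 + 1.885 + 0.494 + 1.852 = 9.290
Σ_{i<j} σ_ij = 6.084
σ²_T = 9.290 + 2 × 6.084 = 21.458
α = (k/(k−1))·(1 − sum of item variances/σ²_T) = (5/4)·(1 − 9.290/21.458) = 0.709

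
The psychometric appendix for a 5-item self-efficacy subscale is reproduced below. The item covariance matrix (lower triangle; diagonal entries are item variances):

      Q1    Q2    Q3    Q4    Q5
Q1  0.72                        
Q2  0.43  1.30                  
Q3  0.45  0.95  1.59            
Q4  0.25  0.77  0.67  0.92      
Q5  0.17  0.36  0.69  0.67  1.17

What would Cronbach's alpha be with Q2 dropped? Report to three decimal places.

Remaining items: Q1, Q3, Q4, Q5 (k = 4).
Σσ²ᵢ = 0.72 + 1.59 + 0.92 + 1.17 = 4.40
σ²_total = 4.40 + 2 × 2.90 = 10.20
α (item deleted) = (4/3)·(1 − 4.40/10.20) = 0.758

α = 0.758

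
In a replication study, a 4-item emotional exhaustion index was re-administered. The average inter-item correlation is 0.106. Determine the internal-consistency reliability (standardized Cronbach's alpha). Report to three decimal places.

standardized Cronbach's alpha = 0.322

Standardized α = k·r̄ / (1 + (k−1)·r̄) = 4 × 0.106 / (1 + 3 × 0.106)
  = 0.4240 / 1.3180 = 0.322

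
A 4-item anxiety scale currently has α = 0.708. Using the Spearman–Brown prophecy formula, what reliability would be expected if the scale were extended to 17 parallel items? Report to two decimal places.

predicted reliability = 0.91

Length factor m = 17/4 = 4.2500
α' = m·α / (1 + (m−1)·α)
   = 17/4 × 0.708 / (1 + (17/4 − 1) × 0.708)
   = 3.0090 / 3.3010 = 0.91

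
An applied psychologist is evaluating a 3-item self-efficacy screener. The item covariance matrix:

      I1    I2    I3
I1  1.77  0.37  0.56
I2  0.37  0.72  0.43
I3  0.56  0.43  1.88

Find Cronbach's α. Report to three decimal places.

α = 0.575

Σσ²ᵢ = 1.77 + 0.72 + 1.88 = 4.37
Σ_{i<j} σ_ij = 1.36
σ²_T = 4.37 + 2 × 1.36 = 7.09
α = (k/(k−1))·(1 − Σσ²ᵢ/σ²_T) = (3/2)·(1 − 4.37/7.09) = 0.575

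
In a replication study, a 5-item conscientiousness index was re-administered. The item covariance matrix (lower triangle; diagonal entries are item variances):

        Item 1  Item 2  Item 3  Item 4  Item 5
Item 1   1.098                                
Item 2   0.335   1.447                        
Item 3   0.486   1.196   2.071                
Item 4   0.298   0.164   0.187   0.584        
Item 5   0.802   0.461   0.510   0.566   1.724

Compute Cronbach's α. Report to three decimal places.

ΣVar(i) = 1.098 + 1.447 + 2.071 + 0.584 + 1.724 = 6.924
Σ_{i<j} σ_ij = 5.005
σ²_total = 6.924 + 2 × 5.005 = 16.934
α = (k/(k−1))·(1 − ΣVar(i)/σ²_total) = (5/4)·(1 − 6.924/16.934) = 0.739

α = 0.739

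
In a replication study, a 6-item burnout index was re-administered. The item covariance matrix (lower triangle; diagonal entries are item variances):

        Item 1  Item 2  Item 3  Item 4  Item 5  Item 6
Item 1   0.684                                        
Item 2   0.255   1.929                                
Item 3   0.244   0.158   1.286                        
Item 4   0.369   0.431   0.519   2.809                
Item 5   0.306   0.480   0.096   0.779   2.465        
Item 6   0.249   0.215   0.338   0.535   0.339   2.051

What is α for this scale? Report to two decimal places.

ΣVar(i) = 0.684 + 1.929 + 1.286 + 2.809 + 2.465 + 2.051 = 11.224
Sum of off-diagonal covariances = 5.313
Var(T) = 11.224 + 2 × 5.313 = 21.850
α = (k/(k−1))·(1 − ΣVar(i)/Var(T)) = (6/5)·(1 − 11.224/21.850) = 0.58

α = 0.58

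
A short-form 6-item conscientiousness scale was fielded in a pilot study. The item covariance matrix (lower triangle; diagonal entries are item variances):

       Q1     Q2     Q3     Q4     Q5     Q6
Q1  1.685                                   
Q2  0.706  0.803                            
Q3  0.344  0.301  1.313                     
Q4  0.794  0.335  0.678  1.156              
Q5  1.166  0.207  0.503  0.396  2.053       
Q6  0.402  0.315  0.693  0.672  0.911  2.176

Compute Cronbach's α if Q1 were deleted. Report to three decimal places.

Remaining items: Q2, Q3, Q4, Q5, Q6 (k = 5).
Σσᵢ² = 0.803 + 1.313 + 1.156 + 2.053 + 2.176 = 7.501
σ²_T = 7.501 + 2 × 5.011 = 17.523
α (item deleted) = (5/4)·(1 − 7.501/17.523) = 0.715

α = 0.715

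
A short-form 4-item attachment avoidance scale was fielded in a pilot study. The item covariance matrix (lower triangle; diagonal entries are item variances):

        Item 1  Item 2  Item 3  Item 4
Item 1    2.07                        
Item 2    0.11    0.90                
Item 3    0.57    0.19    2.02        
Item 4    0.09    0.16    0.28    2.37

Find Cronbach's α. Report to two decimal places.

sum of item variances = 2.07 + 0.90 + 2.02 + 2.37 = 7.36
Sum of off-diagonal covariances = 1.40
σ²_T = 7.36 + 2 × 1.40 = 10.16
α = (k/(k−1))·(1 − sum of item variances/σ²_T) = (4/3)·(1 − 7.36/10.16) = 0.37

Cronbach's α = 0.37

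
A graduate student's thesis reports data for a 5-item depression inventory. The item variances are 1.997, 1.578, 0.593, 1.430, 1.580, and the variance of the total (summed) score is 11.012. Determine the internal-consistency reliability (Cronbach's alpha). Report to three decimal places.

Cronbach's alpha = 0.435

ΣVar(i) = 1.997 + 1.578 + 0.593 + 1.430 + 1.580 = 7.178
α = (k/(k−1))·(1 − ΣVar(i)/σ²_T) = (5/4)·(1 − 7.178/11.012) = 0.435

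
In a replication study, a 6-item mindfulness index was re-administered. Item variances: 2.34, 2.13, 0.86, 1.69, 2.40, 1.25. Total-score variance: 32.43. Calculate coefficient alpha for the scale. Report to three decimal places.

coefficient alpha = 0.805

Σσᵢ² = 2.34 + 2.13 + 0.86 + 1.69 + 2.40 + 1.25 = 10.67
α = (k/(k−1))·(1 − Σσᵢ²/σ²_total) = (6/5)·(1 − 10.67/32.43) = 0.805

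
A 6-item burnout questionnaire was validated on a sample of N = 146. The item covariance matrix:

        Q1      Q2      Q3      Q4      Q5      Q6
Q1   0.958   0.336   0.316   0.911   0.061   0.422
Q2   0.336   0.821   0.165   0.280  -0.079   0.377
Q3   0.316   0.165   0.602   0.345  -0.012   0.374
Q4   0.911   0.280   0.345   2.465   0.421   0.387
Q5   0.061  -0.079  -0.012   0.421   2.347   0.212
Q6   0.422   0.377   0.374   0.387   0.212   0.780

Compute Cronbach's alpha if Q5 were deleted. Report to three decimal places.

Cronbach's alpha = 0.727

Remaining items: Q1, Q2, Q3, Q4, Q6 (k = 5).
sum of item variances = 0.958 + 0.821 + 0.602 + 2.465 + 0.780 = 5.626
σ²_total = 5.626 + 2 × 3.913 = 13.452
α (item deleted) = (5/4)·(1 − 5.626/13.452) = 0.727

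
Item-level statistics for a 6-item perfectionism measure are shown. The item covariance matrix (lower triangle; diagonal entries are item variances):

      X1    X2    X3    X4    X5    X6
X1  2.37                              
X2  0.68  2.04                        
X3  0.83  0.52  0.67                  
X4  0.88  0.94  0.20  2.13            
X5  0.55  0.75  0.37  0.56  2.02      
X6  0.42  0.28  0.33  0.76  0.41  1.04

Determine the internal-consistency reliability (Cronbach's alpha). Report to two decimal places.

Cronbach's alpha = 0.75

Σσ²ᵢ = 2.37 + 2.04 + 0.67 + 2.13 + 2.02 + 1.04 = 10.27
Sum of off-diagonal covariances = 8.48
total variance = 10.27 + 2 × 8.48 = 27.23
α = (k/(k−1))·(1 − Σσ²ᵢ/total variance) = (6/5)·(1 − 10.27/27.23) = 0.75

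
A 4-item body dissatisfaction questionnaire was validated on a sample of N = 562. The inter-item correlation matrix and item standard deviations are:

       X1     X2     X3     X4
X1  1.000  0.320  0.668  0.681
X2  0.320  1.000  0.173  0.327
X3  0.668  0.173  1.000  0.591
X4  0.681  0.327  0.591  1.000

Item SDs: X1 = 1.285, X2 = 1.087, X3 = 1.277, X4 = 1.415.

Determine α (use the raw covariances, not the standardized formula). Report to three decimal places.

α = 0.782

Σσ²ᵢ = 1.285² + 1.087² + 1.277² + 1.415² = 6.4657
Covariances σ_ij = r_ij · s_i · s_j:
  σ(X1,X2) = 0.320 × 1.285 × 1.087 = 0.4470
  σ(X1,X3) = 0.668 × 1.285 × 1.277 = 1.0962
  σ(X1,X4) = 0.681 × 1.285 × 1.415 = 1.2382
  σ(X2,X3) = 0.173 × 1.087 × 1.277 = 0.2401
  σ(X2,X4) = 0.327 × 1.087 × 1.415 = 0.5030
  σ(X3,X4) = 0.591 × 1.277 × 1.415 = 1.0679
σ²_T = Σσ²ᵢ + 2·Σσ_ij = 6.4657 + 2 × 4.5924 = 15.6505
α = (4/3)·(1 − 6.4657/15.6505) = 0.782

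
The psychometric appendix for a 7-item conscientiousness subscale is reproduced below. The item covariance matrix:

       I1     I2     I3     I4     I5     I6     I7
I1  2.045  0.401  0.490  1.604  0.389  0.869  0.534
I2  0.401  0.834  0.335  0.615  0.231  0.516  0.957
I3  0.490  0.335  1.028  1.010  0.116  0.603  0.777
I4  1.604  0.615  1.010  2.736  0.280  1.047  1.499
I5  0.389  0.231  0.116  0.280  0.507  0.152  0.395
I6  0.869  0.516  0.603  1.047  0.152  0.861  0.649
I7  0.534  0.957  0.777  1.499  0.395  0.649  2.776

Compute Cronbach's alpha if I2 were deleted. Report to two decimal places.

Cronbach's alpha = 0.81

Remaining items: I1, I3, I4, I5, I6, I7 (k = 6).
ΣVar(i) = 2.045 + 1.028 + 2.736 + 0.507 + 0.861 + 2.776 = 9.953
σ²_T = 9.953 + 2 × 10.414 = 30.781
α (item deleted) = (6/5)·(1 − 9.953/30.781) = 0.81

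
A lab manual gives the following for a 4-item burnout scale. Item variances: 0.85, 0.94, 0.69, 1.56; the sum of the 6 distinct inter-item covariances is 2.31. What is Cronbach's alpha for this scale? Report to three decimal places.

Cronbach's alpha = 0.711

sum of item variances = 0.85 + 0.94 + 0.69 + 1.56 = 4.04
Sum of distinct covariances = 2.31
σ²_total = sum of item variances + 2·Σcov = 4.04 + 2 × 2.31 = 8.66
α = (4/3)·(1 − 4.04/8.66) = 0.711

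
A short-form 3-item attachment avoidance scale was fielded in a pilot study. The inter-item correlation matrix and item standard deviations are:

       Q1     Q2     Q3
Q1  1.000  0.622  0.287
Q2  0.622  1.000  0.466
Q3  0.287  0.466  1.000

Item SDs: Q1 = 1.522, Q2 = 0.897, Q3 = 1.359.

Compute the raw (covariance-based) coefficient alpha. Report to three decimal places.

coefficient alpha = 0.671

Σσ²ᵢ = 1.522² + 0.897² + 1.359² = 4.9680
Covariances σ_ij = r_ij · s_i · s_j:
  σ(Q1,Q2) = 0.622 × 1.522 × 0.897 = 0.8492
  σ(Q1,Q3) = 0.287 × 1.522 × 1.359 = 0.5936
  σ(Q2,Q3) = 0.466 × 0.897 × 1.359 = 0.5681
σ²_T = Σσ²ᵢ + 2·Σσ_ij = 4.9680 + 2 × 2.0109 = 8.9898
α = (3/2)·(1 − 4.9680/8.9898) = 0.671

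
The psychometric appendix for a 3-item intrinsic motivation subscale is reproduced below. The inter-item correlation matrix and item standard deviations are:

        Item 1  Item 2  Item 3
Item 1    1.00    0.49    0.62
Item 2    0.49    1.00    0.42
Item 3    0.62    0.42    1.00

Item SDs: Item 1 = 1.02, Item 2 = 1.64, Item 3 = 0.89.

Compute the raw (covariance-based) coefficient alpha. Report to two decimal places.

coefficient alpha = 0.70

Σσ²ᵢ = 1.02² + 1.64² + 0.89² = 4.5221
Covariances σ_ij = r_ij · s_i · s_j:
  σ(Item 1,Item 2) = 0.49 × 1.02 × 1.64 = 0.8197
  σ(Item 1,Item 3) = 0.62 × 1.02 × 0.89 = 0.5628
  σ(Item 2,Item 3) = 0.42 × 1.64 × 0.89 = 0.6130
σ²_T = Σσ²ᵢ + 2·Σσ_ij = 4.5221 + 2 × 1.9955 = 8.5131
α = (3/2)·(1 − 4.5221/8.5131) = 0.70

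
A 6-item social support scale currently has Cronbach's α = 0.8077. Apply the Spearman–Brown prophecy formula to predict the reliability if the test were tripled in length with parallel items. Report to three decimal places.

predicted reliability = 0.926

Length factor m = 3
α' = m·α / (1 + (m−1)·α)
   = 3 × 0.8077 / (1 + (3 − 1) × 0.8077)
   = 2.4231 / 2.6154 = 0.926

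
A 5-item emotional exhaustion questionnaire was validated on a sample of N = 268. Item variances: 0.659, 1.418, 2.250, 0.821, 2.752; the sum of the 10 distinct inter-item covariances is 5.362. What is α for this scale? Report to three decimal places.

α = 0.720

Σσᵢ² = 0.659 + 1.418 + 2.250 + 0.821 + 2.752 = 7.900
Sum of distinct covariances = 5.362
total variance = Σσᵢ² + 2·Σcov = 7.900 + 2 × 5.362 = 18.624
α = (5/4)·(1 − 7.900/18.624) = 0.720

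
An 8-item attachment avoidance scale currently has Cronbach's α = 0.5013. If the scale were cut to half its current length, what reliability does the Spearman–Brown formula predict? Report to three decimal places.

Length factor m = 1/2
α' = m·α / (1 − (1−m)·α)
   = 1/2 × 0.5013 / (1 − (1 − 1/2) × 0.5013)
   = 0.2506 / 0.7493 = 0.334

predicted reliability = 0.334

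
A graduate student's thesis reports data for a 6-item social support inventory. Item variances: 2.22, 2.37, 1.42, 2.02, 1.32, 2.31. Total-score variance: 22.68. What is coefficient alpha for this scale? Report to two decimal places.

sum of item variances = 2.22 + 2.37 + 1.42 + 2.02 + 1.32 + 2.31 = 11.66
α = (k/(k−1))·(1 − sum of item variances/Var(T)) = (6/5)·(1 − 11.66/22.68) = 0.58

coefficient alpha = 0.58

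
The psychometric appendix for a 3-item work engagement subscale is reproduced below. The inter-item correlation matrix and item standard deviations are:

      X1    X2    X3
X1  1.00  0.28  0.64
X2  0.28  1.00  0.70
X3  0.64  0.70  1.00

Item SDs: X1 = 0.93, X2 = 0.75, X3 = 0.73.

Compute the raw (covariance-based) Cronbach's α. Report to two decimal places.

Σσ²ᵢ = 0.93² + 0.75² + 0.73² = 1.9603
Covariances σ_ij = r_ij · s_i · s_j:
  σ(X1,X2) = 0.28 × 0.93 × 0.75 = 0.1953
  σ(X1,X3) = 0.64 × 0.93 × 0.73 = 0.4345
  σ(X2,X3) = 0.70 × 0.75 × 0.73 = 0.3832
σ²_T = Σσ²ᵢ + 2·Σσ_ij = 1.9603 + 2 × 1.0130 = 3.9863
α = (3/2)·(1 − 1.9603/3.9863) = 0.76

α = 0.76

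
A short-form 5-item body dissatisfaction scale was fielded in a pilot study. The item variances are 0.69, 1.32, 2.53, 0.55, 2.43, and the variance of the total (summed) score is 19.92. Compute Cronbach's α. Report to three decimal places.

α = 0.778

Σσ²ᵢ = 0.69 + 1.32 + 2.53 + 0.55 + 2.43 = 7.52
α = (k/(k−1))·(1 − Σσ²ᵢ/total variance) = (5/4)·(1 − 7.52/19.92) = 0.778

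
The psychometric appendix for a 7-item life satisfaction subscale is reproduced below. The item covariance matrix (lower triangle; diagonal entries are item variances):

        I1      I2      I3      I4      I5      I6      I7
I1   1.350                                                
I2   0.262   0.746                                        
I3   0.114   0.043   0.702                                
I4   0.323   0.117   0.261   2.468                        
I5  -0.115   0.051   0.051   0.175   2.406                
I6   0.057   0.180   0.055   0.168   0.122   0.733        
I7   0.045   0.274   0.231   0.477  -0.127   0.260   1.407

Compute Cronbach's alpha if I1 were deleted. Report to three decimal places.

Cronbach's alpha = 0.427

Remaining items: I2, I3, I4, I5, I6, I7 (k = 6).
ΣVar(i) = 0.746 + 0.702 + 2.468 + 2.406 + 0.733 + 1.407 = 8.462
Var(T) = 8.462 + 2 × 2.338 = 13.138
α (item deleted) = (6/5)·(1 − 8.462/13.138) = 0.427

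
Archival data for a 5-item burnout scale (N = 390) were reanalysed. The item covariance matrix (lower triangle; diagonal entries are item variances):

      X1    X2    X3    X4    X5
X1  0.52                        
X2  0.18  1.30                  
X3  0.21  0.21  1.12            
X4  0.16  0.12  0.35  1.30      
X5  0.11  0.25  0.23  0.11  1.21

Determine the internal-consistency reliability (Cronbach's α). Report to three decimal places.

sum of item variances = 0.52 + 1.30 + 1.12 + 1.30 + 1.21 = 5.45
Σ_{i<j} σ_ij = 1.93
σ²_total = 5.45 + 2 × 1.93 = 9.31
α = (k/(k−1))·(1 − sum of item variances/σ²_total) = (5/4)·(1 − 5.45/9.31) = 0.518

Cronbach's α = 0.518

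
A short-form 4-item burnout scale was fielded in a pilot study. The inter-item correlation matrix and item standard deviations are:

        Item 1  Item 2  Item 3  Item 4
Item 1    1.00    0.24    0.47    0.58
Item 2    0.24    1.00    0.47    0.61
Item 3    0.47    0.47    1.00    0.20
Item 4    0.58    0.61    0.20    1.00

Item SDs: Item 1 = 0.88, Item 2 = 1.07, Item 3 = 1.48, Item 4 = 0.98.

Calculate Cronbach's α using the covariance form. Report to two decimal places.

Σσ²ᵢ = 0.88² + 1.07² + 1.48² + 0.98² = 5.0701
Covariances σ_ij = r_ij · s_i · s_j:
  σ(Item 1,Item 2) = 0.24 × 0.88 × 1.07 = 0.2260
  σ(Item 1,Item 3) = 0.47 × 0.88 × 1.48 = 0.6121
  σ(Item 1,Item 4) = 0.58 × 0.88 × 0.98 = 0.5002
  σ(Item 2,Item 3) = 0.47 × 1.07 × 1.48 = 0.7443
  σ(Item 2,Item 4) = 0.61 × 1.07 × 0.98 = 0.6396
  σ(Item 3,Item 4) = 0.20 × 1.48 × 0.98 = 0.2901
σ²_T = Σσ²ᵢ + 2·Σσ_ij = 5.0701 + 2 × 3.0123 = 11.0947
α = (4/3)·(1 − 5.0701/11.0947) = 0.72

α = 0.72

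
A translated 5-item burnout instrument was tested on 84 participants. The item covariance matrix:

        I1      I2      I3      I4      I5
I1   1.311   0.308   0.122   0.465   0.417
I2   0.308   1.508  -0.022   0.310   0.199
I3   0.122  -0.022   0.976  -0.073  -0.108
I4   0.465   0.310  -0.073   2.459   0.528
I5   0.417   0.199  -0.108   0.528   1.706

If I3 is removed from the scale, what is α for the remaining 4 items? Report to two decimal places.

Remaining items: I1, I2, I4, I5 (k = 4).
Σσᵢ² = 1.311 + 1.508 + 2.459 + 1.706 = 6.984
Var(T) = 6.984 + 2 × 2.227 = 11.438
α (item deleted) = (4/3)·(1 − 6.984/11.438) = 0.52

α = 0.52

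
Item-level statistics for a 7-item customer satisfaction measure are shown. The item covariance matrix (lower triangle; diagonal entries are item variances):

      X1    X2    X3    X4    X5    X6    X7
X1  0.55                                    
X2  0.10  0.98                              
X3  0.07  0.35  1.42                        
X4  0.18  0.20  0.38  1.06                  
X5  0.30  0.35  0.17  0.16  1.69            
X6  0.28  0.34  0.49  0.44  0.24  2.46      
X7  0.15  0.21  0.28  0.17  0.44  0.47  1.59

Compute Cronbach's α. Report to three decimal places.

Σσᵢ² = 0.55 + 0.98 + 1.42 + 1.06 + 1.69 + 2.46 + 1.59 = 9.75
Sum of the distinct covariances = 5.77
total variance = 9.75 + 2 × 5.77 = 21.29
α = (k/(k−1))·(1 − Σσᵢ²/total variance) = (7/6)·(1 − 9.75/21.29) = 0.632

Cronbach's α = 0.632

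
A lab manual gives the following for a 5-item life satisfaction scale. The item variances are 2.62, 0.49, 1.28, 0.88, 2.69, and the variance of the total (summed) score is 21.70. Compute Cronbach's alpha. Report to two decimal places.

α = 0.79

sum of item variances = 2.62 + 0.49 + 1.28 + 0.88 + 2.69 = 7.96
α = (k/(k−1))·(1 − sum of item variances/Var(T)) = (5/4)·(1 − 7.96/21.70) = 0.79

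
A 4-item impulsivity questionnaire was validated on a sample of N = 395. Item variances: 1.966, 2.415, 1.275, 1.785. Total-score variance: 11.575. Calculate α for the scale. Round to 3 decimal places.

α = 0.476

Σσᵢ² = 1.966 + 2.415 + 1.275 + 1.785 = 7.441
α = (k/(k−1))·(1 − Σσᵢ²/Var(T)) = (4/3)·(1 − 7.441/11.575) = 0.476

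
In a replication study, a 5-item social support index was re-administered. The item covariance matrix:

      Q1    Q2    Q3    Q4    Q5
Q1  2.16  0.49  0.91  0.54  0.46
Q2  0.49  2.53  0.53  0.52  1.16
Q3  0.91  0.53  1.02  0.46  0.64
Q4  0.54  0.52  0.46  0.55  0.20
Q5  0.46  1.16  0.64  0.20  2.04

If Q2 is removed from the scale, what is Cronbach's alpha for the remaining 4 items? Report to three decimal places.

Remaining items: Q1, Q3, Q4, Q5 (k = 4).
sum of item variances = 2.16 + 1.02 + 0.55 + 2.04 = 5.77
total variance = 5.77 + 2 × 3.21 = 12.19
α (item deleted) = (4/3)·(1 − 5.77/12.19) = 0.702

Cronbach's alpha = 0.702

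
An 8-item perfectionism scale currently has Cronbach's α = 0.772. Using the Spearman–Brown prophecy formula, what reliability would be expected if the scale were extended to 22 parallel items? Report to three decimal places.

Length factor m = 22/8 = 2.7500
α' = m·α / (1 + (m−1)·α)
   = 22/8 × 0.772 / (1 + (22/8 − 1) × 0.772)
   = 2.1230 / 2.3510 = 0.903

predicted reliability = 0.903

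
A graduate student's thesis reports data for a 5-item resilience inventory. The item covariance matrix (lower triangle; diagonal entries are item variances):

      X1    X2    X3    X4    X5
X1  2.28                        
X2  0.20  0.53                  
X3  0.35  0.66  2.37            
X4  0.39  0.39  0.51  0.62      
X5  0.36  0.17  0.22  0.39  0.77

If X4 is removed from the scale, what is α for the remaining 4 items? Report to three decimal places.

α = 0.530

Remaining items: X1, X2, X3, X5 (k = 4).
ΣVar(i) = 2.28 + 0.53 + 2.37 + 0.77 = 5.95
total variance = 5.95 + 2 × 1.96 = 9.87
α (item deleted) = (4/3)·(1 − 5.95/9.87) = 0.530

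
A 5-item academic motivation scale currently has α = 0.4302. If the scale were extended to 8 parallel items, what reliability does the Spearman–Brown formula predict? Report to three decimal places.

predicted reliability = 0.547

Length factor m = 8/5 = 1.6000
α' = m·α / (1 + (m−1)·α)
   = 8/5 × 0.4302 / (1 + (8/5 − 1) × 0.4302)
   = 0.6883 / 1.2581 = 0.547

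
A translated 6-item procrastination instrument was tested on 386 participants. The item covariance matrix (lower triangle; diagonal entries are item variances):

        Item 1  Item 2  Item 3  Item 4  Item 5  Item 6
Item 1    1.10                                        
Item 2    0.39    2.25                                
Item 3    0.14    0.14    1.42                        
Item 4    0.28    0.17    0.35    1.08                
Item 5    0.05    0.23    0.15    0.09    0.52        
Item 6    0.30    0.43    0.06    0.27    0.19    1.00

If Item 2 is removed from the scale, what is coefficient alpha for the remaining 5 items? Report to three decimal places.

Remaining items: Item 1, Item 3, Item 4, Item 5, Item 6 (k = 5).
Σσ²ᵢ = 1.10 + 1.42 + 1.08 + 0.52 + 1.00 = 5.12
σ²_total = 5.12 + 2 × 1.88 = 8.88
α (item deleted) = (5/4)·(1 − 5.12/8.88) = 0.529

coefficient alpha = 0.529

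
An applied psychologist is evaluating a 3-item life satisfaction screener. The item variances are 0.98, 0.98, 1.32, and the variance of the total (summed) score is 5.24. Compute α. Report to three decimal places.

ΣVar(i) = 0.98 + 0.98 + 1.32 = 3.28
α = (k/(k−1))·(1 − ΣVar(i)/σ²_T) = (3/2)·(1 − 3.28/5.24) = 0.561

α = 0.561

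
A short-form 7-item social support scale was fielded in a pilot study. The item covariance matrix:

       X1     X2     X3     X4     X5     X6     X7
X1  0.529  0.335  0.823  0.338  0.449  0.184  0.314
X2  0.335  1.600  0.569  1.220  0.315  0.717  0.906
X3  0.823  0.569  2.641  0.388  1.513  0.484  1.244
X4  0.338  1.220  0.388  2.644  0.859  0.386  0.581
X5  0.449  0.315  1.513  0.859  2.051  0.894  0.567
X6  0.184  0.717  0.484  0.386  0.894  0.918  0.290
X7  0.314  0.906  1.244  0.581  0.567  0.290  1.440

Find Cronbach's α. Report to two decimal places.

Σσᵢ² = 0.529 + 1.600 + 2.641 + 2.644 + 2.051 + 0.918 + 1.440 = 11.823
Sum of off-diagonal covariances = 13.376
Var(T) = 11.823 + 2 × 13.376 = 38.575
α = (k/(k−1))·(1 − Σσᵢ²/Var(T)) = (7/6)·(1 − 11.823/38.575) = 0.81

α = 0.81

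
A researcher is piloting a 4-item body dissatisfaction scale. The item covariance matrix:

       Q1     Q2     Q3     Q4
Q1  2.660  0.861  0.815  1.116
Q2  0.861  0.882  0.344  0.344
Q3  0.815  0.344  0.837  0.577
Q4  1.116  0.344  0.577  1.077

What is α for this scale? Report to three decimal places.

α = 0.797

Σσᵢ² = 2.660 + 0.882 + 0.837 + 1.077 = 5.456
Sum of the distinct covariances = 4.057
Var(T) = 5.456 + 2 × 4.057 = 13.570
α = (k/(k−1))·(1 − Σσᵢ²/Var(T)) = (4/3)·(1 − 5.456/13.570) = 0.797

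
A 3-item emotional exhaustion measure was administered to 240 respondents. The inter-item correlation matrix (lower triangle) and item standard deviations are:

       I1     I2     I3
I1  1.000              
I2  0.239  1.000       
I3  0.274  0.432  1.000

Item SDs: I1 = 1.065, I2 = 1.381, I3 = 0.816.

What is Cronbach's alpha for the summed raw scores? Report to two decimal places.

α = 0.55

Σσ²ᵢ = 1.065² + 1.381² + 0.816² = 3.7072
Covariances σ_ij = r_ij · s_i · s_j:
  σ(I1,I2) = 0.239 × 1.065 × 1.381 = 0.3515
  σ(I1,I3) = 0.274 × 1.065 × 0.816 = 0.2381
  σ(I2,I3) = 0.432 × 1.381 × 0.816 = 0.4868
σ²_T = Σσ²ᵢ + 2·Σσ_ij = 3.7072 + 2 × 1.0764 = 5.8600
α = (3/2)·(1 − 3.7072/5.8600) = 0.55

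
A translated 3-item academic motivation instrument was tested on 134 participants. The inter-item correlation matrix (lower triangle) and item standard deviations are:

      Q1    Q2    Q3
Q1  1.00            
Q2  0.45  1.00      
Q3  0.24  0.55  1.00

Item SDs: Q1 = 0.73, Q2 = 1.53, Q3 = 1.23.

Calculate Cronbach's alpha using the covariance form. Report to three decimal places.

Σσ²ᵢ = 0.73² + 1.53² + 1.23² = 4.3867
Covariances σ_ij = r_ij · s_i · s_j:
  σ(Q1,Q2) = 0.45 × 0.73 × 1.53 = 0.5026
  σ(Q1,Q3) = 0.24 × 0.73 × 1.23 = 0.2155
  σ(Q2,Q3) = 0.55 × 1.53 × 1.23 = 1.0350
σ²_T = Σσ²ᵢ + 2·Σσ_ij = 4.3867 + 2 × 1.7531 = 7.8929
α = (3/2)·(1 − 4.3867/7.8929) = 0.666

α = 0.666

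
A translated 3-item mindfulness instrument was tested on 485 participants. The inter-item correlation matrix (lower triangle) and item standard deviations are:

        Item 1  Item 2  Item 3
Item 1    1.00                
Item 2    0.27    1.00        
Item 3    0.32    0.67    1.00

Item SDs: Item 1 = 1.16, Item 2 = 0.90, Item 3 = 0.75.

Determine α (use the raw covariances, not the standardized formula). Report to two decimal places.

Σσ²ᵢ = 1.16² + 0.90² + 0.75² = 2.7181
Covariances σ_ij = r_ij · s_i · s_j:
  σ(Item 1,Item 2) = 0.27 × 1.16 × 0.90 = 0.2819
  σ(Item 1,Item 3) = 0.32 × 1.16 × 0.75 = 0.2784
  σ(Item 2,Item 3) = 0.67 × 0.90 × 0.75 = 0.4523
σ²_T = Σσ²ᵢ + 2·Σσ_ij = 2.7181 + 2 × 1.0126 = 4.7433
α = (3/2)·(1 − 2.7181/4.7433) = 0.64

α = 0.64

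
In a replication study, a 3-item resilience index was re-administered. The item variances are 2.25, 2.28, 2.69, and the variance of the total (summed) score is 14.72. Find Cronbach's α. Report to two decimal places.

ΣVar(i) = 2.25 + 2.28 + 2.69 = 7.22
α = (k/(k−1))·(1 − ΣVar(i)/σ²_total) = (3/2)·(1 − 7.22/14.72) = 0.76

Cronbach's α = 0.76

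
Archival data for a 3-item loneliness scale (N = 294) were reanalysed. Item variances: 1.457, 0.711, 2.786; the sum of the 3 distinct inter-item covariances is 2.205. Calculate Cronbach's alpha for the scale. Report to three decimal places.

Cronbach's alpha = 0.706

Σσᵢ² = 1.457 + 0.711 + 2.786 = 4.954
Sum of distinct covariances = 2.205
σ²_total = Σσᵢ² + 2·Σcov = 4.954 + 2 × 2.205 = 9.364
α = (3/2)·(1 − 4.954/9.364) = 0.706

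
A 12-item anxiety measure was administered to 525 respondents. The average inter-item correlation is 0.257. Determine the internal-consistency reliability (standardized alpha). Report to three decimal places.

α = 0.806

Standardized α = k·r̄ / (1 + (k−1)·r̄) = 12 × 0.257 / (1 + 11 × 0.257)
  = 3.0840 / 3.8270 = 0.806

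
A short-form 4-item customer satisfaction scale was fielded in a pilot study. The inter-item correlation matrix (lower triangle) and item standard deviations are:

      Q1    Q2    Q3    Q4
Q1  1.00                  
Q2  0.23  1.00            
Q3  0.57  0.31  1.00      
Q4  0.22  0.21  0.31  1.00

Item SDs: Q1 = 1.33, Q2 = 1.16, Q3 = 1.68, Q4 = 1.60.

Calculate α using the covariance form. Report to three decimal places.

α = 0.640

Σσ²ᵢ = 1.33² + 1.16² + 1.68² + 1.60² = 8.4969
Covariances σ_ij = r_ij · s_i · s_j:
  σ(Q1,Q2) = 0.23 × 1.33 × 1.16 = 0.3548
  σ(Q1,Q3) = 0.57 × 1.33 × 1.68 = 1.2736
  σ(Q1,Q4) = 0.22 × 1.33 × 1.60 = 0.4682
  σ(Q2,Q3) = 0.31 × 1.16 × 1.68 = 0.6041
  σ(Q2,Q4) = 0.21 × 1.16 × 1.60 = 0.3898
  σ(Q3,Q4) = 0.31 × 1.68 × 1.60 = 0.8333
σ²_T = Σσ²ᵢ + 2·Σσ_ij = 8.4969 + 2 × 3.9238 = 16.3445
α = (4/3)·(1 − 8.4969/16.3445) = 0.640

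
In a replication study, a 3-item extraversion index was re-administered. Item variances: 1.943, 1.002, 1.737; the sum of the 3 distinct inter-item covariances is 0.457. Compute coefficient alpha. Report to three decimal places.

Σσᵢ² = 1.943 + 1.002 + 1.737 = 4.682
Sum of distinct covariances = 0.457
total variance = Σσᵢ² + 2·Σcov = 4.682 + 2 × 0.457 = 5.596
α = (3/2)·(1 − 4.682/5.596) = 0.245

α = 0.245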